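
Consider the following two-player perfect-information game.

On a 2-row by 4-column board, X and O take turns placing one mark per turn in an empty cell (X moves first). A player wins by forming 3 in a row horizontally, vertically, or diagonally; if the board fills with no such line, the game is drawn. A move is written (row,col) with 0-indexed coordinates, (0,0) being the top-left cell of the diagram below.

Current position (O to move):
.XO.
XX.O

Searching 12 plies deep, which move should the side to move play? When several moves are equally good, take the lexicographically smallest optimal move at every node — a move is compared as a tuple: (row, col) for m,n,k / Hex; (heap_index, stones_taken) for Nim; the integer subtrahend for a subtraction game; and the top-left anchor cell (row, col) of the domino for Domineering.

ply 1, O at .XO./XX.O | (0,0)=-1→OXO./XX.O; (0,3)=-1→.XOO/XX.O; (1,2)=+0→.XO./XXOO*
ply 2, X at .XO./XXOO | (0,0)=+0→XXO./XXOO*; (0,3)=+0→.XOX/XXOO
ply 3, O at XXO./XXOO | (0,3)=+0→XXOO/XXOO*
ply 4: XXOO/XXOO is terminal +0 (X); from .XO./XX.O depth 12

O's best at [.XO./XX.O]: (1,2)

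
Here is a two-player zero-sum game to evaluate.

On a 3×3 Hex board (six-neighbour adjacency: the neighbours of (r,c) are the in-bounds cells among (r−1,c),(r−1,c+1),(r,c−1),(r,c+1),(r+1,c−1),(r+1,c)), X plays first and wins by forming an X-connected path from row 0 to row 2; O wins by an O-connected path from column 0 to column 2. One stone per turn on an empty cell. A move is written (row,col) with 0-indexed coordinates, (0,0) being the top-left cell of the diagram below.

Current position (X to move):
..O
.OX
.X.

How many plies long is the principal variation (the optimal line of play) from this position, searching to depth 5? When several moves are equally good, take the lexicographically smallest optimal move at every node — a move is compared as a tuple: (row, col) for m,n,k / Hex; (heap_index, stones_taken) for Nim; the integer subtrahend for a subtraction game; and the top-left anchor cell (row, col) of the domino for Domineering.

PV length from [..O/.OX/.X.]: 4 plies

p1 X@[..O/.OX/.X.]: (0,0)[X.O/.OX/.X.]-1* (0,1)[.XO/.OX/.X.]-1 (1,0)[..O/XOX/.X.]-1 (2,0)[..O/.OX/XX.]-1 (2,2)[..O/.OX/.XX]-1
p2 O@[X.O/.OX/.X.]: (0,1)[XOO/.OX/.X.]+1* (1,0)[X.O/OOX/.X.]+1 (2,0)[X.O/.OX/OX.]+1 (2,2)[X.O/.OX/.XO]+1
p3 X@[XOO/.OX/.X.]: (1,0)[XOO/XOX/.X.]-1* (2,0)[XOO/.OX/XX.]-1 (2,2)[XOO/.OX/.XX]-1
p4 O@[XOO/XOX/.X.]: (2,0)[XOO/XOX/OX.]+1* (2,2)[XOO/XOX/.XO]-1
p5 X@[XOO/XOX/OX.] terminal -1; root [..O/.OX/.X.] d5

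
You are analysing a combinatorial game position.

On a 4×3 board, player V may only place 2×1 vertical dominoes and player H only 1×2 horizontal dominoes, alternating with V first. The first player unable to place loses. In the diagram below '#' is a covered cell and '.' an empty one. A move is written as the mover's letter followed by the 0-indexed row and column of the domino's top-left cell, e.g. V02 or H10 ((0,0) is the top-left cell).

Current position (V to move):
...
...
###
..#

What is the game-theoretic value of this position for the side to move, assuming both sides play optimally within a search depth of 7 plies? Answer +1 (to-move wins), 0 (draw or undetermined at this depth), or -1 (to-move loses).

[.../.../###/..#] V move#1: V00:-1/#../#../###/..#, V01:+1/.#./.#./###/..#*, V02:-1/..#/..#/###/..#
[.#./.#./###/..#] H move#2: H30:-1/.#./.#./###/###*
[.#./.#./###/###] V move#3: V00:+1/##./##./###/###*, V02:+1/.##/.##/###/###
[##./##./###/###] end (terminal -1, H#4); searched .../.../###/..# to 7

value(.../.../###/..#, V) = +1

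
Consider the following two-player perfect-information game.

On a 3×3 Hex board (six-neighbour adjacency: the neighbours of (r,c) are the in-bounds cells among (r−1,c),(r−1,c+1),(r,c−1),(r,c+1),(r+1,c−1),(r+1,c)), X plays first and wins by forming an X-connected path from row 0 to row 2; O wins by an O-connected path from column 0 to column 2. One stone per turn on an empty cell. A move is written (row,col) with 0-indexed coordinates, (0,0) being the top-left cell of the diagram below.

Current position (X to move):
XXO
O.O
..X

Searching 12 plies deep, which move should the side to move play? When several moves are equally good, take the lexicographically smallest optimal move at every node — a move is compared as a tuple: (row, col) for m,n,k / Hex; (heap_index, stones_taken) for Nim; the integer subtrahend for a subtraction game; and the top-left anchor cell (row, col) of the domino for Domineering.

p1 X@[XXO/O.O/..X]: (1,1)[XXO/OXO/..X]+1* (2,0)[XXO/O.O/X.X]-1 (2,1)[XXO/O.O/.XX]-1
p2 O@[XXO/OXO/..X]: (2,0)[XXO/OXO/O.X]-1* (2,1)[XXO/OXO/.OX]-1
p3 X@[XXO/OXO/O.X]: (2,1)[XXO/OXO/OXX]+1*
p4 O@[XXO/OXO/OXX] terminal -1; root [XXO/O.O/..X] d12

X's best at [XXO/O.O/..X]: (1,1)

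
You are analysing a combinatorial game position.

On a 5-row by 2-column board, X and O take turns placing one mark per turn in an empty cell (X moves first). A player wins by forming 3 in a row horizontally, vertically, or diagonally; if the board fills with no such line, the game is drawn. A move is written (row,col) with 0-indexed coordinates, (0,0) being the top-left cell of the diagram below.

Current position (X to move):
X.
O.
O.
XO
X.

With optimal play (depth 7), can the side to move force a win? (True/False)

p1 X@[X./O./O./XO/X.]: (0,1)[XX/O./O./XO/X.]-1 (1,1)[X./OX/O./XO/X.]+0* (2,1)[X./O./OX/XO/X.]+0 (4,1)[X./O./O./XO/XX]+0
p2 O@[X./OX/O./XO/X.]: (0,1)[XO/OX/O./XO/X.]+0* (2,1)[X./OX/OO/XO/X.]+0 (4,1)[X./OX/O./XO/XO]+0
p3 X@[XO/OX/O./XO/X.]: (2,1)[XO/OX/OX/XO/X.]+0* (4,1)[XO/OX/O./XO/XX]+0
p4 O@[XO/OX/OX/XO/X.]: (4,1)[XO/OX/OX/XO/XO]+0*
p5 X@[XO/OX/OX/XO/XO] terminal +0; root [X./O./O./XO/X.] d7

X winning at [X./O./O./XO/X.]: False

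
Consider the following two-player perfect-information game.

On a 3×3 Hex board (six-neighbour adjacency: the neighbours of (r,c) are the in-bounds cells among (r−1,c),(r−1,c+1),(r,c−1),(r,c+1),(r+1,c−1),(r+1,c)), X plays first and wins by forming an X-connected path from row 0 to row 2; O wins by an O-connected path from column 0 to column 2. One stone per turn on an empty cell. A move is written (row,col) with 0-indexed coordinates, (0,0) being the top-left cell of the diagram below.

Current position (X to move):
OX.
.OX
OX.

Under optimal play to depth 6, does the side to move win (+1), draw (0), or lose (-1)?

[OX./.OX/OX.] X move#1: (0,2):+1/OXX/.OX/OX.*, (1,0):-1/OX./XOX/OX., (2,2):-1/OX./.OX/OXX
[OXX/.OX/OX.] end (terminal -1, O#2); searched OX./.OX/OX. to 6

value(OX./.OX/OX., X) = +1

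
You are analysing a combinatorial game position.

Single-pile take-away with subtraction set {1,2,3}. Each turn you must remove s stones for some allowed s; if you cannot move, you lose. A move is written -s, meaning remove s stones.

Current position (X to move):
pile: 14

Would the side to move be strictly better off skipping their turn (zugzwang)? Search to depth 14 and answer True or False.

p1 X@[14]: -1[13]-1 -2[12]+1* -3[11]-1
p2 O@[12]: -1[11]-1* -2[10]-1 -3[9]-1
p3 X@[11]: -1[10]-1 -2[9]-1 -3[8]+1*
p4 O@[8]: -1[7]-1* -2[6]-1 -3[5]-1
p5 X@[7]: -1[6]-1 -2[5]-1 -3[4]+1*
p6 O@[4]: -1[3]-1* -2[2]-1 -3[1]-1
p7 X@[3]: -1[2]-1 -2[1]-1 -3[0]+1*
p8 O@[0] terminal -1; root [14] d14
pass branch (O moves first from the same position):
  | p1 O@[14]: -1[13]-1 -2[12]+1* -3[11]-1
  | p2 X@[12]: -1[11]-1* -2[10]-1 -3[9]-1
  | p3 O@[11]: -1[10]-1 -2[9]-1 -3[8]+1*
  | p4 X@[8]: -1[7]-1* -2[6]-1 -3[5]-1
  | p5 O@[7]: -1[6]-1 -2[5]-1 -3[4]+1*
  | p6 X@[4]: -1[3]-1* -2[2]-1 -3[1]-1
  | p7 O@[3]: -1[2]-1 -2[1]-1 -3[0]+1*
  | p8 X@[0] terminal -1; root [14] d14
X moving scores +1; X passing scores -1

zugzwang(14, X) = False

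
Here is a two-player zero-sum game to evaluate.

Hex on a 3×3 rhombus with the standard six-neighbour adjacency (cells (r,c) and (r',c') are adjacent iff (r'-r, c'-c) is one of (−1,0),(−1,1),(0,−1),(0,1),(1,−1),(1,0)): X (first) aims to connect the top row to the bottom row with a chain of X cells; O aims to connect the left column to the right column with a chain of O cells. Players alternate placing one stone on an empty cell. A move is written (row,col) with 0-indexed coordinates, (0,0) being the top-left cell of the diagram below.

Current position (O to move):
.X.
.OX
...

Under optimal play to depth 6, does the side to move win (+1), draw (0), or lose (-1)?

value(.X./.OX/..., O) = +1

ply 1, O at .X./.OX/... | (0,0)=-1→OX./.OX/...; (0,2)=+1→.XO/.OX/...*; (1,0)=-1→.X./OOX/...; (2,0)=-1→.X./.OX/O..; (2,1)=+1→.X./.OX/.O.; (2,2)=+1→.X./.OX/..O
ply 2, X at .XO/.OX/... | (0,0)=-1→XXO/.OX/...*; (1,0)=-1→.XO/XOX/...; (2,0)=-1→.XO/.OX/X..; (2,1)=-1→.XO/.OX/.X.; (2,2)=-1→.XO/.OX/..X
ply 3, O at XXO/.OX/... | (1,0)=+1→XXO/OOX/...*; (2,0)=+1→XXO/.OX/O..; (2,1)=+1→XXO/.OX/.O.; (2,2)=+1→XXO/.OX/..O
ply 4: XXO/OOX/... is terminal -1 (X); from .X./.OX/... depth 6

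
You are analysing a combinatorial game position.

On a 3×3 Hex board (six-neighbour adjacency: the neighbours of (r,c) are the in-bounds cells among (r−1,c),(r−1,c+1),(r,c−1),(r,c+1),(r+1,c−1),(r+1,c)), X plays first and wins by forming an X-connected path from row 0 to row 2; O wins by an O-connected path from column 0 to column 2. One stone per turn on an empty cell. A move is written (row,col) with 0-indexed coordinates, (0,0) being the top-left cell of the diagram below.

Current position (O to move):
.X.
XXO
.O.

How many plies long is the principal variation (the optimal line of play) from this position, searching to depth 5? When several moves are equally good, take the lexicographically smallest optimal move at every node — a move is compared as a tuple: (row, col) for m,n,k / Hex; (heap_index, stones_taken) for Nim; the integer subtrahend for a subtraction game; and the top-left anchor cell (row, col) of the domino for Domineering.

[.X./XXO/.O.] O move#1: (0,0):-1/OX./XXO/.O., (0,2):-1/.XO/XXO/.O., (2,0):+1/.X./XXO/OO.*, (2,2):-1/.X./XXO/.OO
[.X./XXO/OO.] end (terminal -1, X#2); searched .X./XXO/.O. to 5

PV length from [.X./XXO/.O.]: 1 ply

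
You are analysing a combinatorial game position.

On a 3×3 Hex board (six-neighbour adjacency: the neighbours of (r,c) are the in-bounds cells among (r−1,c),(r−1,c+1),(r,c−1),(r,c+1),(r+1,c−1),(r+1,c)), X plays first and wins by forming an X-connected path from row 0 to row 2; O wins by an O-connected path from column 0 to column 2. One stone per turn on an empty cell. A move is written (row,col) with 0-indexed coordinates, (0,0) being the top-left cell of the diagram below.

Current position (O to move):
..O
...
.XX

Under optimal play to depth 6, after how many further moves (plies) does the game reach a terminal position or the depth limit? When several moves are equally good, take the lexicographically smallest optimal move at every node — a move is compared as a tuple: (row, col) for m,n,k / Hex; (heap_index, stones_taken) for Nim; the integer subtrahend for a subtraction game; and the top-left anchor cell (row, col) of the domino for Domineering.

PV length from [..O/.../.XX]: 5 plies

[..O/.../.XX] O move#1: (0,0):+1/O.O/.../.XX*, (0,1):+1/.OO/.../.XX, (1,0):+1/..O/O../.XX, (1,1):+1/..O/.O./.XX, (1,2):-1/..O/..O/.XX, (2,0):+1/..O/.../OXX
[O.O/.../.XX] X move#2: (0,1):-1/OXO/.../.XX*, (1,0):-1/O.O/X../.XX, (1,1):-1/O.O/.X./.XX, (1,2):-1/O.O/..X/.XX, (2,0):-1/O.O/.../XXX
[OXO/.../.XX] O move#3: (1,0):-1/OXO/O../.XX, (1,1):+1/OXO/.O./.XX*, (1,2):-1/OXO/..O/.XX, (2,0):-1/OXO/.../OXX
[OXO/.O./.XX] X move#4: (1,0):-1/OXO/XO./.XX*, (1,2):-1/OXO/.OX/.XX, (2,0):-1/OXO/.O./XXX
[OXO/XO./.XX] O move#5: (1,2):-1/OXO/XOO/.XX, (2,0):+1/OXO/XO./OXX*
[OXO/XO./OXX] end (terminal -1, X#6); searched ..O/.../.XX to 6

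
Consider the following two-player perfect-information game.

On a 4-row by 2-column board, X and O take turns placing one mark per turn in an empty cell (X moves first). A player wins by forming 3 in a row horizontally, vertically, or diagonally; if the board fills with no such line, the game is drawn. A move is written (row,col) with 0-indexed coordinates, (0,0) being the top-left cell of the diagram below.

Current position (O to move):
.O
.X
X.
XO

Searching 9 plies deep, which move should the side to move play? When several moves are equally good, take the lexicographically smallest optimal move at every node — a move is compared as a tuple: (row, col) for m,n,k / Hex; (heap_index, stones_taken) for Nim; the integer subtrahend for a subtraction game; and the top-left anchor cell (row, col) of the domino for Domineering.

O's best at [.O/.X/X./XO]: (1,0)

[.O/.X/X./XO] O move#1: (0,0):-1/OO/.X/X./XO, (1,0):+0/.O/OX/X./XO*, (2,1):-1/.O/.X/XO/XO
[.O/OX/X./XO] X move#2: (0,0):+0/XO/OX/X./XO*, (2,1):+0/.O/OX/XX/XO
[XO/OX/X./XO] O move#3: (2,1):+0/XO/OX/XO/XO*
[XO/OX/XO/XO] end (terminal +0, X#4); searched .O/.X/X./XO to 9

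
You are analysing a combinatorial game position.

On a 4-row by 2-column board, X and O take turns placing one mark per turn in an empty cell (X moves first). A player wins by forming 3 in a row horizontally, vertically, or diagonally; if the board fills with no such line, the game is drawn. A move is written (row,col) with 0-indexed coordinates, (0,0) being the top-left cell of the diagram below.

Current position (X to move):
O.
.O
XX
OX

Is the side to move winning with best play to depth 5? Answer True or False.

X winning at [O./.O/XX/OX]: False

ply 1, X at O./.O/XX/OX | (0,1)=+0→OX/.O/XX/OX*; (1,0)=+0→O./XO/XX/OX
ply 2, O at OX/.O/XX/OX | (1,0)=+0→OX/OO/XX/OX*
ply 3: OX/OO/XX/OX is terminal +0 (X); from O./.O/XX/OX depth 5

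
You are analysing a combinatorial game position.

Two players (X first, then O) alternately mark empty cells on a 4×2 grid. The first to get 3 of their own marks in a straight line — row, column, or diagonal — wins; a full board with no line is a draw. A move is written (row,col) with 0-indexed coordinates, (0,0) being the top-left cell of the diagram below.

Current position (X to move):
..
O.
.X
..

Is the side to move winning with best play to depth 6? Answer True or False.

X winning at [../O./.X/..]: True

p1 X@[../O./.X/..]: (0,0)[X./O./.X/..]+0 (0,1)[.X/O./.X/..]+0 (1,1)[../OX/.X/..]+1* (2,0)[../O./XX/..]+0 (3,0)[../O./.X/X.]+0 (3,1)[../O./.X/.X]+0
p2 O@[../OX/.X/..]: (0,0)[O./OX/.X/..]-1* (0,1)[.O/OX/.X/..]-1 (2,0)[../OX/OX/..]-1 (3,0)[../OX/.X/O.]-1 (3,1)[../OX/.X/.O]-1
p3 X@[O./OX/.X/..]: (0,1)[OX/OX/.X/..]+1* (2,0)[O./OX/XX/..]+1 (3,0)[O./OX/.X/X.]-1 (3,1)[O./OX/.X/.X]+1
p4 O@[OX/OX/.X/..] terminal -1; root [../O./.X/..] d6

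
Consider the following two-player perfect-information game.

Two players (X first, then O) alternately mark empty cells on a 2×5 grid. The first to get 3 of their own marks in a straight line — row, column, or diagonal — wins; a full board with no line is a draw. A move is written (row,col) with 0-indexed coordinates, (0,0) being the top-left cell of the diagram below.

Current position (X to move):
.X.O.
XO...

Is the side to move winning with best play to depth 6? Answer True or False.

X winning at [.X.O./XO...]: False

[.X.O./XO...] X move#1: (0,0):+0/XX.O./XO...*, (0,2):+0/.XXO./XO..., (0,4):+0/.X.OX/XO..., (1,2):+0/.X.O./XOX.., (1,3):+0/.X.O./XO.X., (1,4):+0/.X.O./XO..X
[XX.O./XO...] O move#2: (0,2):+0/XXOO./XO...*, (0,4):-1/XX.OO/XO..., (1,2):-1/XX.O./XOO.., (1,3):-1/XX.O./XO.O., (1,4):-1/XX.O./XO..O
[XXOO./XO...] X move#3: (0,4):+0/XXOOX/XO...*, (1,2):-1/XXOO./XOX.., (1,3):-1/XXOO./XO.X., (1,4):-1/XXOO./XO..X
[XXOOX/XO...] O move#4: (1,2):+0/XXOOX/XOO..*, (1,3):+0/XXOOX/XO.O., (1,4):+0/XXOOX/XO..O
[XXOOX/XOO..] X move#5: (1,3):+0/XXOOX/XOOX.*, (1,4):-1/XXOOX/XOO.X
[XXOOX/XOOX.] O move#6: (1,4):+0/XXOOX/XOOXO*
[XXOOX/XOOXO] end (terminal +0, X#7); searched .X.O./XO... to 6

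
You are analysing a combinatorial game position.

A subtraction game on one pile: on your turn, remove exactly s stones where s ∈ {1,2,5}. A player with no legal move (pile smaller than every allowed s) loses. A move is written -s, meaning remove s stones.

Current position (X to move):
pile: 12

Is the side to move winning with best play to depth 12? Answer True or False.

X winning at [12]: False

ply 1, X at 12 | -1=-1→11*; -2=-1→10; -5=-1→7
ply 2, O at 11 | -1=-1→10; -2=+1→9*; -5=+1→6
ply 3, X at 9 | -1=-1→8*; -2=-1→7; -5=-1→4
ply 4, O at 8 | -1=-1→7; -2=+1→6*; -5=+1→3
ply 5, X at 6 | -1=-1→5*; -2=-1→4; -5=-1→1
ply 6, O at 5 | -1=-1→4; -2=+1→3*; -5=+1→0
ply 7, X at 3 | -1=-1→2*; -2=-1→1
ply 8, O at 2 | -1=-1→1; -2=+1→0*
ply 9: 0 is terminal -1 (X); from 12 depth 12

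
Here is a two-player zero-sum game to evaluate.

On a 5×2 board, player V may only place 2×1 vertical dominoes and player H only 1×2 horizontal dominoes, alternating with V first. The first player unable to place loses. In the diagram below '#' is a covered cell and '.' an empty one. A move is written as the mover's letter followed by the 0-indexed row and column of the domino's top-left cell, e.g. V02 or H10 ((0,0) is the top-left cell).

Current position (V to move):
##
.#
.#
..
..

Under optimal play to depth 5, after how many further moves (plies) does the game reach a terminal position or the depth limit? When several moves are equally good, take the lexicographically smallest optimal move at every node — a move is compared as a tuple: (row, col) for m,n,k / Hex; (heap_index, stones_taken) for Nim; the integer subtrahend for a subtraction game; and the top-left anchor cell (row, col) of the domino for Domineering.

PV length from [##/.#/.#/../..]: 1 ply

p1 V@[##/.#/.#/../..]: V10[##/##/##/../..]-1 V20[##/.#/##/#./..]-1 V30[##/.#/.#/#./#.]+1* V31[##/.#/.#/.#/.#]+1
p2 H@[##/.#/.#/#./#.] terminal -1; root [##/.#/.#/../..] d5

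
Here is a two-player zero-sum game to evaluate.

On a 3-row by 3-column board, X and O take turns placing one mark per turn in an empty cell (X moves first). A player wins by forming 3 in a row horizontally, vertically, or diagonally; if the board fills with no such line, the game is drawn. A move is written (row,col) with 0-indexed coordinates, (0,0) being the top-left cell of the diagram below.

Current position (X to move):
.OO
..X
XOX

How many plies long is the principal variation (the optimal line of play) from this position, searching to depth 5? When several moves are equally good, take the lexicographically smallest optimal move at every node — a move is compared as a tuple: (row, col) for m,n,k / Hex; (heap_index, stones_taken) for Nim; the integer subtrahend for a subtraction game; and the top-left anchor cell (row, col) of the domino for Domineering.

p1 X@[.OO/..X/XOX]: (0,0)[XOO/..X/XOX]-1* (1,0)[.OO/X.X/XOX]-1 (1,1)[.OO/.XX/XOX]-1
p2 O@[XOO/..X/XOX]: (1,0)[XOO/O.X/XOX]-1 (1,1)[XOO/.OX/XOX]+1*
p3 X@[XOO/.OX/XOX] terminal -1; root [.OO/..X/XOX] d5

PV length from [.OO/..X/XOX]: 2 plies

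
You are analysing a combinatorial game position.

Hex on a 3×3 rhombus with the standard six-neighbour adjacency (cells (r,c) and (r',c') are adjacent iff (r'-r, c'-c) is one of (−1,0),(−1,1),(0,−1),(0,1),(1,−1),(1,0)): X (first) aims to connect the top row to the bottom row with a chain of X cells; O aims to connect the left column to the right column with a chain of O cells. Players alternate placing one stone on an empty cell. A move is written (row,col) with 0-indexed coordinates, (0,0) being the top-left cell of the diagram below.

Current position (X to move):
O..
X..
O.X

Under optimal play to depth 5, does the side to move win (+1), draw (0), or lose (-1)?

value(O../X../O.X, X) = +1

[O../X../O.X] X move#1: (0,1):-1/OX./X../O.X, (0,2):-1/O.X/X../O.X, (1,1):+1/O../XX./O.X*, (1,2):-1/O../X.X/O.X, (2,1):-1/O../X../OXX
[O../XX./O.X] O move#2: (0,1):-1/OO./XX./O.X*, (0,2):-1/O.O/XX./O.X, (1,2):-1/O../XXO/O.X, (2,1):-1/O../XX./OOX
[OO./XX./O.X] X move#3: (0,2):+1/OOX/XX./O.X*, (1,2):-1/OO./XXX/O.X, (2,1):-1/OO./XX./OXX
[OOX/XX./O.X] O move#4: (1,2):-1/OOX/XXO/O.X*, (2,1):-1/OOX/XX./OOX
[OOX/XXO/O.X] X move#5: (2,1):+1/OOX/XXO/OXX*
[OOX/XXO/OXX] end (terminal -1, O#6); searched O../X../O.X to 5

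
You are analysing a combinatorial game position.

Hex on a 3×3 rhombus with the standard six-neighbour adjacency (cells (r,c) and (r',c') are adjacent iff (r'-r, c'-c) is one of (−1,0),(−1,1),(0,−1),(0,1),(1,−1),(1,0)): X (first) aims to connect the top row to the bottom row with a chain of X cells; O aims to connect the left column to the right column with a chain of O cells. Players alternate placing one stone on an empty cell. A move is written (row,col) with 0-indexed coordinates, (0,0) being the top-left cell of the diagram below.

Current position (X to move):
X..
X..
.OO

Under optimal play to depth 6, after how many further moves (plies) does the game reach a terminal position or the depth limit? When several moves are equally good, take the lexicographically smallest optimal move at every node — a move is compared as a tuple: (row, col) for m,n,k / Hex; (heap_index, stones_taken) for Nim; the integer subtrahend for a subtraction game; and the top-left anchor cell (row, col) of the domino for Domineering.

PV length from [X../X../.OO]: 1 ply

[X../X../.OO] X move#1: (0,1):-1/XX./X../.OO, (0,2):-1/X.X/X../.OO, (1,1):-1/X../XX./.OO, (1,2):-1/X../X.X/.OO, (2,0):+1/X../X../XOO*
[X../X../XOO] end (terminal -1, O#2); searched X../X../.OO to 6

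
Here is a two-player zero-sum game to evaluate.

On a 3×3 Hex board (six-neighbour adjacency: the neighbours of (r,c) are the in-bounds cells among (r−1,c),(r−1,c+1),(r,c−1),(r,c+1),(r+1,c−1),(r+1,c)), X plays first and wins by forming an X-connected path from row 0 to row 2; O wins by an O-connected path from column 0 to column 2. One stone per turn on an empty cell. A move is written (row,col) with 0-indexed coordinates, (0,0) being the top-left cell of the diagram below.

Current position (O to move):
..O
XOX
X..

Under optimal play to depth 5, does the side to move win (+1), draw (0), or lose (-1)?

p1 O@[..O/XOX/X..]: (0,0)[O.O/XOX/X..]-1* (0,1)[.OO/XOX/X..]-1 (2,1)[..O/XOX/XO.]-1 (2,2)[..O/XOX/X.O]-1
p2 X@[O.O/XOX/X..]: (0,1)[OXO/XOX/X..]+1* (2,1)[O.O/XOX/XX.]-1 (2,2)[O.O/XOX/X.X]-1
p3 O@[OXO/XOX/X..] terminal -1; root [..O/XOX/X..] d5

value(..O/XOX/X.., O) = -1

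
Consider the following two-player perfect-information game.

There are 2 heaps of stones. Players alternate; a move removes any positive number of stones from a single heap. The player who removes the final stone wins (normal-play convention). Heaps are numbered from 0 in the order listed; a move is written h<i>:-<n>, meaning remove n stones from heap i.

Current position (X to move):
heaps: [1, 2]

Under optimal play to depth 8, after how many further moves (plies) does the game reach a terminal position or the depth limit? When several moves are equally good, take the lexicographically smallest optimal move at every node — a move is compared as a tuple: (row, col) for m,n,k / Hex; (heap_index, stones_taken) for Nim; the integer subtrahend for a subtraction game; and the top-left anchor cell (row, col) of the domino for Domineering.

p1 X@[(1,2)]: h0:-1[(0,2)]-1 h1:-1[(1,1)]+1* h1:-2[(1,0)]-1
p2 O@[(1,1)]: h0:-1[(0,1)]-1* h1:-1[(1,0)]-1
p3 X@[(0,1)]: h1:-1[(0,0)]+1*
p4 O@[(0,0)] terminal -1; root [(1,2)] d8

PV length from [(1,2)]: 3 plies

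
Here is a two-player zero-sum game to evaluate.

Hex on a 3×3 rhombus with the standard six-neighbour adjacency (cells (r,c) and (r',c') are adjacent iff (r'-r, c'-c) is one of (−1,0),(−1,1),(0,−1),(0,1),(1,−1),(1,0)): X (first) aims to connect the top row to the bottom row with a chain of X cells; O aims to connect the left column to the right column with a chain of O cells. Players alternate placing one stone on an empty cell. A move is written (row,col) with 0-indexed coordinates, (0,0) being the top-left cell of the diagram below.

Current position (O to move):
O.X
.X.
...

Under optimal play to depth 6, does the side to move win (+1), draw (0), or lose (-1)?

value(O.X/.X./..., O) = -1

ply 1, O at O.X/.X./... | (0,1)=-1→OOX/.X./...*; (1,0)=-1→O.X/OX./...; (1,2)=-1→O.X/.XO/...; (2,0)=-1→O.X/.X./O..; (2,1)=-1→O.X/.X./.O.; (2,2)=-1→O.X/.X./..O
ply 2, X at OOX/.X./... | (1,0)=+1→OOX/XX./...*; (1,2)=+1→OOX/.XX/...; (2,0)=+1→OOX/.X./X..; (2,1)=+1→OOX/.X./.X.; (2,2)=+1→OOX/.X./..X
ply 3, O at OOX/XX./... | (1,2)=-1→OOX/XXO/...*; (2,0)=-1→OOX/XX./O..; (2,1)=-1→OOX/XX./.O.; (2,2)=-1→OOX/XX./..O
ply 4, X at OOX/XXO/... | (2,0)=+1→OOX/XXO/X..*; (2,1)=+1→OOX/XXO/.X.; (2,2)=+1→OOX/XXO/..X
ply 5: OOX/XXO/X.. is terminal -1 (O); from O.X/.X./... depth 6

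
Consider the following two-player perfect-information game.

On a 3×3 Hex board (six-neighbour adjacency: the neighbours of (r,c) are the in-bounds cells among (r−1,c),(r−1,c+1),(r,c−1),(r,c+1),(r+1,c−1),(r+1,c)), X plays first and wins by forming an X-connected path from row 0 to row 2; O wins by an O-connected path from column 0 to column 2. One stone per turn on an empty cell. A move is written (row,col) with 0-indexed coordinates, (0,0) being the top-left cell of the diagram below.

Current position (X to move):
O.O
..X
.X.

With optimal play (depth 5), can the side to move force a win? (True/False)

X winning at [O.O/..X/.X.]: False

ply 1, X at O.O/..X/.X. | (0,1)=-1→OXO/..X/.X.*; (1,0)=-1→O.O/X.X/.X.; (1,1)=-1→O.O/.XX/.X.; (2,0)=-1→O.O/..X/XX.; (2,2)=-1→O.O/..X/.XX
ply 2, O at OXO/..X/.X. | (1,0)=-1→OXO/O.X/.X.; (1,1)=+1→OXO/.OX/.X.*; (2,0)=-1→OXO/..X/OX.; (2,2)=-1→OXO/..X/.XO
ply 3, X at OXO/.OX/.X. | (1,0)=-1→OXO/XOX/.X.*; (2,0)=-1→OXO/.OX/XX.; (2,2)=-1→OXO/.OX/.XX
ply 4, O at OXO/XOX/.X. | (2,0)=+1→OXO/XOX/OX.*; (2,2)=-1→OXO/XOX/.XO
ply 5: OXO/XOX/OX. is terminal -1 (X); from O.O/..X/.X. depth 5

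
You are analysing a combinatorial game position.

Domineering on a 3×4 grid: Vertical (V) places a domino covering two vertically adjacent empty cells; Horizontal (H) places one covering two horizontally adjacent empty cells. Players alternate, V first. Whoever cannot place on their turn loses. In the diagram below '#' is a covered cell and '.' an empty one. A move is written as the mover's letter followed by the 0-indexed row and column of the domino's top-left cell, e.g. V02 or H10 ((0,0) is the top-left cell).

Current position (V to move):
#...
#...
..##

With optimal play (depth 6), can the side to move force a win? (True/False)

V winning at [#.../#.../..##]: True

p1 V@[#.../#.../..##]: V01[##../##../..##]-1 V02[#.#./#.#./..##]+1* V03[#..#/#..#/..##]-1 V11[#.../##../.###]-1
p2 H@[#.#./#.#./..##]: H20[#.#./#.#./####]-1*
p3 V@[#.#./#.#./####]: V01[###./###./####]+1* V03[#.##/#.##/####]+1
p4 H@[###./###./####] terminal -1; root [#.../#.../..##] d6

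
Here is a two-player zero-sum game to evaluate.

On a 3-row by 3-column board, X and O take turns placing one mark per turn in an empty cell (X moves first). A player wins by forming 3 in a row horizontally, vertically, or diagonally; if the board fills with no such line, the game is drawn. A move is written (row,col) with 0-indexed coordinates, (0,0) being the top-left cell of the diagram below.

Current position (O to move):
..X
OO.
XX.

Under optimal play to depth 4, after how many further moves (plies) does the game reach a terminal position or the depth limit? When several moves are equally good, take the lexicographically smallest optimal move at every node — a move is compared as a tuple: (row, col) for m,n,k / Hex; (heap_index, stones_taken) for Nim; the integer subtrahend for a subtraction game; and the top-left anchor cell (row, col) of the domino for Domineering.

PV length from [..X/OO./XX.]: 1 ply

[..X/OO./XX.] O move#1: (0,0):-1/O.X/OO./XX., (0,1):-1/.OX/OO./XX., (1,2):+1/..X/OOO/XX.*, (2,2):+1/..X/OO./XXO
[..X/OOO/XX.] end (terminal -1, X#2); searched ..X/OO./XX. to 4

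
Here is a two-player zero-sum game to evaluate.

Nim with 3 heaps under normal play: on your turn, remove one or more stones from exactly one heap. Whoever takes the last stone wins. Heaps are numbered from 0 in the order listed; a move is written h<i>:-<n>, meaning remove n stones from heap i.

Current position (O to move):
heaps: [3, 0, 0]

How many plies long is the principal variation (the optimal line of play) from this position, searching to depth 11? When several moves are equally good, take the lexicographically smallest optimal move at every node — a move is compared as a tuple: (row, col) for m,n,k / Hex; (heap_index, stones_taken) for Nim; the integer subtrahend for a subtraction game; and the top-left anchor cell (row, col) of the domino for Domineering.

PV length from [(3,0,0)]: 1 ply

p1 O@[(3,0,0)]: h0:-1[(2,0,0)]-1 h0:-2[(1,0,0)]-1 h0:-3[(0,0,0)]+1*
p2 X@[(0,0,0)] terminal -1; root [(3,0,0)] d11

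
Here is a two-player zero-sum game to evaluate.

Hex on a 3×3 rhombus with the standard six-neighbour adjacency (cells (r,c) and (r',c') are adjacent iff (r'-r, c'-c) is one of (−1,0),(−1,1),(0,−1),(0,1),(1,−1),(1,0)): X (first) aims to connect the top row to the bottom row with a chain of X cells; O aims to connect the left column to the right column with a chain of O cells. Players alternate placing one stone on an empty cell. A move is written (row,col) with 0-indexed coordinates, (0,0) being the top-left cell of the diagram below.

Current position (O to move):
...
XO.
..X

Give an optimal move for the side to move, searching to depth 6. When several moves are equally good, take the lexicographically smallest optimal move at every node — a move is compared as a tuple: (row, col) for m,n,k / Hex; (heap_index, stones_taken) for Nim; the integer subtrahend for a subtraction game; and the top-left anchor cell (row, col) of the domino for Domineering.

O's best at [.../XO./..X]: (0,0)

[.../XO./..X] O move#1: (0,0):+1/O../XO./..X*, (0,1):+1/.O./XO./..X, (0,2):-1/..O/XO./..X, (1,2):-1/.../XOO/..X, (2,0):+1/.../XO./O.X, (2,1):-1/.../XO./.OX
[O../XO./..X] X move#2: (0,1):-1/OX./XO./..X*, (0,2):-1/O.X/XO./..X, (1,2):-1/O../XOX/..X, (2,0):-1/O../XO./X.X, (2,1):-1/O../XO./.XX
[OX./XO./..X] O move#3: (0,2):-1/OXO/XO./..X, (1,2):-1/OX./XOO/..X, (2,0):+1/OX./XO./O.X*, (2,1):-1/OX./XO./.OX
[OX./XO./O.X] X move#4: (0,2):-1/OXX/XO./O.X*, (1,2):-1/OX./XOX/O.X, (2,1):-1/OX./XO./OXX
[OXX/XO./O.X] O move#5: (1,2):+1/OXX/XOO/O.X*, (2,1):-1/OXX/XO./OOX
[OXX/XOO/O.X] end (terminal -1, X#6); searched .../XO./..X to 6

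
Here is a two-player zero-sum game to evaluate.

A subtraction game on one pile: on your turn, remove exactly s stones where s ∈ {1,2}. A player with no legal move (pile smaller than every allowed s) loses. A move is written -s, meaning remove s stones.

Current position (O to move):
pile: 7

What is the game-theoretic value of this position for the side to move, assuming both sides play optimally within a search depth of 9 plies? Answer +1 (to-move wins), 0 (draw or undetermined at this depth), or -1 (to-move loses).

p1 O@[7]: -1[6]+1* -2[5]-1
p2 X@[6]: -1[5]-1* -2[4]-1
p3 O@[5]: -1[4]-1 -2[3]+1*
p4 X@[3]: -1[2]-1* -2[1]-1
p5 O@[2]: -1[1]-1 -2[0]+1*
p6 X@[0] terminal -1; root [7] d9

value(7, O) = +1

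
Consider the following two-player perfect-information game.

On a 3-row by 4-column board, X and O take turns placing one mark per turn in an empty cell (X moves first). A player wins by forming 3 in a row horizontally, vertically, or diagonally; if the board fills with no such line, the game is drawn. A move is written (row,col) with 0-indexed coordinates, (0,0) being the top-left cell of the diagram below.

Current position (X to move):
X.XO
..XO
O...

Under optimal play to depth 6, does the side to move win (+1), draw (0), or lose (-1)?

value(X.XO/..XO/O..., X) = +1

ply 1, X at X.XO/..XO/O... | (0,1)=+1→XXXO/..XO/O...*; (1,0)=-1→X.XO/X.XO/O...; (1,1)=-1→X.XO/.XXO/O...; (2,1)=-1→X.XO/..XO/OX..; (2,2)=+1→X.XO/..XO/O.X.; (2,3)=+1→X.XO/..XO/O..X
ply 2: XXXO/..XO/O... is terminal -1 (O); from X.XO/..XO/O... depth 6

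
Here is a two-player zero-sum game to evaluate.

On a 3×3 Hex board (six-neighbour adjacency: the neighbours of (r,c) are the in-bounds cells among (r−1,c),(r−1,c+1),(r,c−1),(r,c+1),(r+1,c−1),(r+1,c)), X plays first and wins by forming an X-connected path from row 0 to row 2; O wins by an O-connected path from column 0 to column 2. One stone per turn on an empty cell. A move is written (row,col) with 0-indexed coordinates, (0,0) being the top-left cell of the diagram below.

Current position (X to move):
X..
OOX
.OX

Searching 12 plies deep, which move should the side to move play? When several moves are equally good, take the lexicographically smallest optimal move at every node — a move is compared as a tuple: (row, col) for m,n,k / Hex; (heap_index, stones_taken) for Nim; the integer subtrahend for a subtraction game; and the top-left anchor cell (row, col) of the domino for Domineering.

X's best at [X../OOX/.OX]: (0,2)

ply 1, X at X../OOX/.OX | (0,1)=-1→XX./OOX/.OX; (0,2)=+1→X.X/OOX/.OX*; (2,0)=-1→X../OOX/XOX
ply 2: X.X/OOX/.OX is terminal -1 (O); from X../OOX/.OX depth 12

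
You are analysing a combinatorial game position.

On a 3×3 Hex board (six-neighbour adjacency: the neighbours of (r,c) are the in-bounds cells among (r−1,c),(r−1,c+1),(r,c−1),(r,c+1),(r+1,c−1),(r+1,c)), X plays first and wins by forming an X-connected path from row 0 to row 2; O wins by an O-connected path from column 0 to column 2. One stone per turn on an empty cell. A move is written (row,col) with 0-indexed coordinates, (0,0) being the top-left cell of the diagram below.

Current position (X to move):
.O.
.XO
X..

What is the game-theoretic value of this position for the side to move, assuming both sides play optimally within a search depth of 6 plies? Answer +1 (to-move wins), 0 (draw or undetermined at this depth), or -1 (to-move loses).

[.O./.XO/X..] X move#1: (0,0):+1/XO./.XO/X..*, (0,2):+1/.OX/.XO/X.., (1,0):+1/.O./XXO/X.., (2,1):-1/.O./.XO/XX., (2,2):-1/.O./.XO/X.X
[XO./.XO/X..] O move#2: (0,2):-1/XOO/.XO/X..*, (1,0):-1/XO./OXO/X.., (2,1):-1/XO./.XO/XO., (2,2):-1/XO./.XO/X.O
[XOO/.XO/X..] X move#3: (1,0):+1/XOO/XXO/X..*, (2,1):-1/XOO/.XO/XX., (2,2):-1/XOO/.XO/X.X
[XOO/XXO/X..] end (terminal -1, O#4); searched .O./.XO/X.. to 6

value(.O./.XO/X.., X) = +1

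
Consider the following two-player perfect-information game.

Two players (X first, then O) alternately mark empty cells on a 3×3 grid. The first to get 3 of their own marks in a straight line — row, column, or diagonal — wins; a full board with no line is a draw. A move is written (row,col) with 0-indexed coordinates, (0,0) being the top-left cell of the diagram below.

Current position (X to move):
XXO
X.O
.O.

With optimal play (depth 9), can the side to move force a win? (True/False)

[XXO/X.O/.O.] X move#1: (1,1):-1/XXO/XXO/.O., (2,0):+1/XXO/X.O/XO.*, (2,2):+1/XXO/X.O/.OX
[XXO/X.O/XO.] end (terminal -1, O#2); searched XXO/X.O/.O. to 9

X winning at [XXO/X.O/.O.]: True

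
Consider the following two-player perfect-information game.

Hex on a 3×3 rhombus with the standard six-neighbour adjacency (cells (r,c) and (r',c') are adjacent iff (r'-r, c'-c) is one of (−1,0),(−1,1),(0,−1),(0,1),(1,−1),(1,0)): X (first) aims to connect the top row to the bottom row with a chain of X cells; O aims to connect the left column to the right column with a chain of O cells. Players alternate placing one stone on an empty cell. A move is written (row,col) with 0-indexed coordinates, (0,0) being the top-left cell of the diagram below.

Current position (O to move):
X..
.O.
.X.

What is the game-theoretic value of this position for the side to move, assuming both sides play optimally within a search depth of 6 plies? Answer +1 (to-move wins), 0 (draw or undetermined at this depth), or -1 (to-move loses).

ply 1, O at X../.O./.X. | (0,1)=+1→XO./.O./.X.*; (0,2)=+1→X.O/.O./.X.; (1,0)=+1→X../OO./.X.; (1,2)=+1→X../.OO/.X.; (2,0)=+1→X../.O./OX.; (2,2)=+1→X../.O./.XO
ply 2, X at XO./.O./.X. | (0,2)=-1→XOX/.O./.X.*; (1,0)=-1→XO./XO./.X.; (1,2)=-1→XO./.OX/.X.; (2,0)=-1→XO./.O./XX.; (2,2)=-1→XO./.O./.XX
ply 3, O at XOX/.O./.X. | (1,0)=-1→XOX/OO./.X.; (1,2)=+1→XOX/.OO/.X.*; (2,0)=-1→XOX/.O./OX.; (2,2)=-1→XOX/.O./.XO
ply 4, X at XOX/.OO/.X. | (1,0)=-1→XOX/XOO/.X.*; (2,0)=-1→XOX/.OO/XX.; (2,2)=-1→XOX/.OO/.XX
ply 5, O at XOX/XOO/.X. | (2,0)=+1→XOX/XOO/OX.*; (2,2)=-1→XOX/XOO/.XO
ply 6: XOX/XOO/OX. is terminal -1 (X); from X../.O./.X. depth 6

value(X../.O./.X., O) = +1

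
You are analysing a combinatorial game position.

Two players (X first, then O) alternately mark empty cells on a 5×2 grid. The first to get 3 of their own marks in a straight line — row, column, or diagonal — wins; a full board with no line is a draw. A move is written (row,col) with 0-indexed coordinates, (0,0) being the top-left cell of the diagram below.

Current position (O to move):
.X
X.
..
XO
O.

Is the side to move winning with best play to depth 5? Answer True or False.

O winning at [.X/X./../XO/O.]: False

p1 O@[.X/X./../XO/O.]: (0,0)[OX/X./../XO/O.]-1 (1,1)[.X/XO/../XO/O.]-1 (2,0)[.X/X./O./XO/O.]+0* (2,1)[.X/X./.O/XO/O.]-1 (4,1)[.X/X./../XO/OO]-1
p2 X@[.X/X./O./XO/O.]: (0,0)[XX/X./O./XO/O.]-1 (1,1)[.X/XX/O./XO/O.]+0* (2,1)[.X/X./OX/XO/O.]+0 (4,1)[.X/X./O./XO/OX]+0
p3 O@[.X/XX/O./XO/O.]: (0,0)[OX/XX/O./XO/O.]-1 (2,1)[.X/XX/OO/XO/O.]+0* (4,1)[.X/XX/O./XO/OO]-1
p4 X@[.X/XX/OO/XO/O.]: (0,0)[XX/XX/OO/XO/O.]-1 (4,1)[.X/XX/OO/XO/OX]+0*
p5 O@[.X/XX/OO/XO/OX]: (0,0)[OX/XX/OO/XO/OX]+0*
p6 X@[OX/XX/OO/XO/OX] terminal +0; root [.X/X./../XO/O.] d5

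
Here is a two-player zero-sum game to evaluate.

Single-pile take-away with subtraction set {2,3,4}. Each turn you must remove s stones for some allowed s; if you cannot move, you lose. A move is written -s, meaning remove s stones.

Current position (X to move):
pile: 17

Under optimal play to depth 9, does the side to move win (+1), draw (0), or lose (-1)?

[17] X move#1: -2:-1/15, -3:-1/14, -4:+1/13*
[13] O move#2: -2:-1/11*, -3:-1/10, -4:-1/9
[11] X move#3: -2:-1/9, -3:-1/8, -4:+1/7*
[7] O move#4: -2:-1/5*, -3:-1/4, -4:-1/3
[5] X move#5: -2:-1/3, -3:-1/2, -4:+1/1*
[1] end (terminal -1, O#6); searched 17 to 9

value(17, X) = +1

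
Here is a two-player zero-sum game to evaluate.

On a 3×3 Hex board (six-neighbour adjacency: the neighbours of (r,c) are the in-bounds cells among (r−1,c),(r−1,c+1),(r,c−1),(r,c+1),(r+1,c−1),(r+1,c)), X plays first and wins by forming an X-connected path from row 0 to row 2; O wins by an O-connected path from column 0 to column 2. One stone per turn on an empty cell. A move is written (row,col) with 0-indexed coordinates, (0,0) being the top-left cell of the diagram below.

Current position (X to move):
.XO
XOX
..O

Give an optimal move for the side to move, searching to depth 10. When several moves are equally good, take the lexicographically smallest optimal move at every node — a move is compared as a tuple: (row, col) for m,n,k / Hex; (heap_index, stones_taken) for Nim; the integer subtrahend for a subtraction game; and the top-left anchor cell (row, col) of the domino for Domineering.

ply 1, X at .XO/XOX/..O | (0,0)=-1→XXO/XOX/..O; (2,0)=+1→.XO/XOX/X.O*; (2,1)=-1→.XO/XOX/.XO
ply 2: .XO/XOX/X.O is terminal -1 (O); from .XO/XOX/..O depth 10

X's best at [.XO/XOX/..O]: (2,0)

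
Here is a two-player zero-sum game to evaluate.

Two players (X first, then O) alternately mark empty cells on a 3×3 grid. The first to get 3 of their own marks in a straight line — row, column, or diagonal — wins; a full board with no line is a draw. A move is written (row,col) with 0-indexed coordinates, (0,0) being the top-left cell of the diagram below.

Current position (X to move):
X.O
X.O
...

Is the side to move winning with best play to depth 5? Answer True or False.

X winning at [X.O/X.O/...]: True

[X.O/X.O/...] X move#1: (0,1):-1/XXO/X.O/..., (1,1):-1/X.O/XXO/..., (2,0):+1/X.O/X.O/X..*, (2,1):-1/X.O/X.O/.X., (2,2):+1/X.O/X.O/..X
[X.O/X.O/X..] end (terminal -1, O#2); searched X.O/X.O/... to 5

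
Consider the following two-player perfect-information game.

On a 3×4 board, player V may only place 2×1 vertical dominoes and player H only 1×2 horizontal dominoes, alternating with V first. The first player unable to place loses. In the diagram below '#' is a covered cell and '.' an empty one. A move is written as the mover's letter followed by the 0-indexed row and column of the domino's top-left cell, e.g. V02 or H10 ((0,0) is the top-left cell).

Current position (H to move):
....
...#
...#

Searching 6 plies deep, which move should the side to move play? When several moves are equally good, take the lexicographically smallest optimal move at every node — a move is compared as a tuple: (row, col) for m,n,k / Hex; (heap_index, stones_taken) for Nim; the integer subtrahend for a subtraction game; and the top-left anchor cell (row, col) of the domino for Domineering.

ply 1, H at ..../...#/...# | H00=-1→##../...#/...#; H01=-1→.##./...#/...#; H02=-1→..##/...#/...#; H10=+1→..../##.#/...#*; H11=+1→..../.###/...#; H20=-1→..../...#/##.#; H21=-1→..../...#/.###
ply 2, V at ..../##.#/...# | V02=-1→..#./####/...#*; V12=-1→..../####/..##
ply 3, H at ..#./####/...# | H00=+1→###./####/...#*; H20=+1→..#./####/##.#; H21=+1→..#./####/.###
ply 4: ###./####/...# is terminal -1 (V); from ..../...#/...# depth 6

H's best at [..../...#/...#]: H10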